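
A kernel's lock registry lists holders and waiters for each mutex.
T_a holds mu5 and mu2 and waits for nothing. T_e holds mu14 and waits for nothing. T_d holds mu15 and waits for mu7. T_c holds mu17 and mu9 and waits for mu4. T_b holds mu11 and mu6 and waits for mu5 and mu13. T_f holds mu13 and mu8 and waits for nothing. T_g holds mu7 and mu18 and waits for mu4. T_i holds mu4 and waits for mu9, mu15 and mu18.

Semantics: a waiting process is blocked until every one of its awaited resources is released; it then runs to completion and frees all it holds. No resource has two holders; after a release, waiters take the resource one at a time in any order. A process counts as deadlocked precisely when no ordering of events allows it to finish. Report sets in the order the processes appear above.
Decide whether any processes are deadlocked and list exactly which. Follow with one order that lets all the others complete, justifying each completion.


The deadlocked set is T_d, T_c, T_g and T_i.
Key observation: T_d -> T_g -> T_i -> T_d is a circular wait — nothing in it can go first; T_c is caught in further circular waits.
The rest can finish in the order T_f, T_a, T_e, T_b.
Step-by-step check:
  run T_f (it waits on nothing); releases mu13 and mu8
  run T_a (it waits on nothing); releases mu5 and mu2
  run T_e (it waits on nothing); releases mu14
  T_b waits on mu5 and mu13 — all released -> runs and releases mu11 and mu6


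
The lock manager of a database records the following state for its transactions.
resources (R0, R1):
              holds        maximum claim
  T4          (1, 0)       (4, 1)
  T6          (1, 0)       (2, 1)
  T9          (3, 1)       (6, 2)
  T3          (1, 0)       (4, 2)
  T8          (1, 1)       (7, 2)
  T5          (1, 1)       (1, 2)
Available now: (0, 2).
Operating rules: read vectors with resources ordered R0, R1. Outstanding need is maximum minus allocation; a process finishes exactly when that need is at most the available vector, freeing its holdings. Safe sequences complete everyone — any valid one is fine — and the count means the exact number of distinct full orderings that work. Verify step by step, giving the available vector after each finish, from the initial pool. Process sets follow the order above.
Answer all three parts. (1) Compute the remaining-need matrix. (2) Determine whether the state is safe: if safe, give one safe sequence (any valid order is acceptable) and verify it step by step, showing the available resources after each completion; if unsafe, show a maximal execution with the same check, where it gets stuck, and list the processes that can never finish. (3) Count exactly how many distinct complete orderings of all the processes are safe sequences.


(1) Remaining need (order R0, R1):
  T4: (3, 1)
  T6: (1, 1)
  T9: (3, 1)
  T3: (3, 2)
  T8: (6, 1)
  T5: (0, 1)
(2) UNSAFE — no complete ordering exists.
Key observation: even finishing T5, T6 leaves just (2, 3) free — too little R0 for any of the remaining processes.
The run T5, T6 cannot be extended any further. Verifying each step:
  pool = (0, 2)
  T5: need (0, 1) fits (0, 2); releases (1, 1), pool now (1, 3)
  T6: need (1, 1) fits (1, 3); releases (1, 0), pool now (2, 3)
  T4 cannot run: need (3, 1) vs free (2, 3) (insufficient R0)
  T9 cannot run: need (3, 1) vs free (2, 3) (insufficient R0)
  T3 cannot run: need (3, 2) vs free (2, 3) (insufficient R0)
  T8 cannot run: need (6, 1) vs free (2, 3) (insufficient R0)
Permanently blocked: T4, T9, T3 and T8.
(3) Exactly 0 of the possible complete orderings are safe sequences.


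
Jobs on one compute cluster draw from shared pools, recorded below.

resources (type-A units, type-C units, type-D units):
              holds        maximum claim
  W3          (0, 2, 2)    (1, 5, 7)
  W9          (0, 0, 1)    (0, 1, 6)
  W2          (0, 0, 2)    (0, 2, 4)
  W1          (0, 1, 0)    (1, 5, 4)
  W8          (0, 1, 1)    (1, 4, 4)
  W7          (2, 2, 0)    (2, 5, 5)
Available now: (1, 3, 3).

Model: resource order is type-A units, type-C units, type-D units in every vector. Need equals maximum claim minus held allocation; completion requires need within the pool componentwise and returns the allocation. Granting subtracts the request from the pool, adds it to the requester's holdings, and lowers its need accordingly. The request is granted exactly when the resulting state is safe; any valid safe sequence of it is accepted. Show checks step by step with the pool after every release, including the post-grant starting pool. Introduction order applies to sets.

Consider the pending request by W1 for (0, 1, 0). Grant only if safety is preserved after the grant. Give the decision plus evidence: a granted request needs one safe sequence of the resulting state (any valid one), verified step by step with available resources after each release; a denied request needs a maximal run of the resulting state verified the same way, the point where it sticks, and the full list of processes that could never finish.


DENY: after the grant no complete ordering would exist.
Key observation: even finishing W2, W9 leaves just (1, 2, 6) free — too little type-C units for any of the remaining processes.
After a pretend grant, a maximal execution: W2, W9 — then nothing else fits. Walking it through:
  pool = (1, 2, 3)
  W2 needs (0, 2, 2) <= (1, 2, 3) -> finishes; pool += (0, 0, 2) = (1, 2, 5)
  W9 needs (0, 1, 5) <= (1, 2, 5) -> finishes; pool += (0, 0, 1) = (1, 2, 6)
  blocked: W3 wants (1, 3, 5), pool (1, 2, 6) — not enough type-C units
  blocked: W1 wants (1, 3, 4), pool (1, 2, 6) — not enough type-C units
  blocked: W8 wants (1, 3, 3), pool (1, 2, 6) — not enough type-C units
  blocked: W7 wants (0, 3, 5), pool (1, 2, 6) — not enough type-C units
Had the request been granted, W3, W1, W8 and W7 could never finish.


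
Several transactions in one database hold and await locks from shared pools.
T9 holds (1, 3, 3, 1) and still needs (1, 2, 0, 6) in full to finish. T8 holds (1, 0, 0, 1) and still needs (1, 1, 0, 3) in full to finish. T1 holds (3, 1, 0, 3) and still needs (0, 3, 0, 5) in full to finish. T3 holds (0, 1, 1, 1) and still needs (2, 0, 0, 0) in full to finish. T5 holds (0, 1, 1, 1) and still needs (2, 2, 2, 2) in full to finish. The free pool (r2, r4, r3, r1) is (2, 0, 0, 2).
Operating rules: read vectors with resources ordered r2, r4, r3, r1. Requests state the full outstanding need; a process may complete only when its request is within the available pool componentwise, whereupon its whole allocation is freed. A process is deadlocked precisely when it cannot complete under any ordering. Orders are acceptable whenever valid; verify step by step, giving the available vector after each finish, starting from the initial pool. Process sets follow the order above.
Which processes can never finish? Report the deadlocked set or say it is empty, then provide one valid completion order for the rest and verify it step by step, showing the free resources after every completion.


The deadlocked set is T9, T1 and T5.
Key observation: no order helps: past T3, T8, the free pool tops out at (3, 1, 1, 4), below what each blocked process needs in r4.
The rest can finish in the order T3, T8. Verifying each step:
  pool = (2, 0, 0, 2)
  run T3 (needs (2, 0, 0, 0), free (2, 0, 0, 2)); after release of (0, 1, 1, 1) the pool is (2, 1, 1, 3)
  run T8 (needs (1, 1, 0, 3), free (2, 1, 1, 3)); after release of (1, 0, 0, 1) the pool is (3, 1, 1, 4)
None of the blocked processes ever fits:
  T9 cannot run: need (1, 2, 0, 6) vs free (3, 1, 1, 4) (insufficient r4 and r1)
  T1 cannot run: need (0, 3, 0, 5) vs free (3, 1, 1, 4) (insufficient r4 and r1)
  T5 cannot run: need (2, 2, 2, 2) vs free (3, 1, 1, 4) (insufficient r4 and r3)


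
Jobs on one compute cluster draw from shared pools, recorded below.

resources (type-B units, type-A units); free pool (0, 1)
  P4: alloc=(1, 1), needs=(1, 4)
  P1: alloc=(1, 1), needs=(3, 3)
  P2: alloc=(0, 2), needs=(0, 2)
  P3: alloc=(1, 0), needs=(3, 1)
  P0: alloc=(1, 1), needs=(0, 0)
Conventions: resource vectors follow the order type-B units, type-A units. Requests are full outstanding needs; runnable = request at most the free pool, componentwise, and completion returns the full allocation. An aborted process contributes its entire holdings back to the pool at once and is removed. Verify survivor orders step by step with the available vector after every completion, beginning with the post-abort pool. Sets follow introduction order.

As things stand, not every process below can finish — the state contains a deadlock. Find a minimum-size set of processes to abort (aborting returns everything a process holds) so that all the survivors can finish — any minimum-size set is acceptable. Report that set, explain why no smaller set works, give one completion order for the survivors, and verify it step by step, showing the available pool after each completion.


The answer: abort P1.
Key observation: P3 had no path to completion before; after the abort of P1 ((1, 1) returned), step 4 is where it fits.
Minimality: the empty abort set fails — the state is deadlocked as it stands.
Survivors finish in the order: P2, P4, P0, P3. Step-by-step check (pool after the aborts first):
  pool = (1, 2)
  P2: need (0, 2) fits (1, 2); releases (0, 2), pool now (1, 4)
  P4: need (1, 4) fits (1, 4); releases (1, 1), pool now (2, 5)
  P0: need (0, 0) fits (2, 5); releases (1, 1), pool now (3, 6)
  P3: need (3, 1) fits (3, 6); releases (1, 0), pool now (4, 6)


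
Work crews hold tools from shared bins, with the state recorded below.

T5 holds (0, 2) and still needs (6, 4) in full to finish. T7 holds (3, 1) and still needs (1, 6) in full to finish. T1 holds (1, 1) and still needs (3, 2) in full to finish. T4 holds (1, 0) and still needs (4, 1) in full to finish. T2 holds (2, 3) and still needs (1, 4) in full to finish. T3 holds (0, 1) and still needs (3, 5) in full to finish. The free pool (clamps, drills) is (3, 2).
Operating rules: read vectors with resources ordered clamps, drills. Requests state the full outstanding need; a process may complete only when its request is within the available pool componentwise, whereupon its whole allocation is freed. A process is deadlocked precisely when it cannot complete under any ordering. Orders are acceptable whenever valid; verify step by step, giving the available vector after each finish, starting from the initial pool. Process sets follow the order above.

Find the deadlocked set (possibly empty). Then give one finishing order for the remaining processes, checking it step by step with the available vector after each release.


The deadlocked set is T5, T7, T2 and T3.
Key observation: once T1, T4 finish, the pool peaks at (5, 3) — and every remaining process still needs more drills than that.
One completion order for the rest: T1, T4. Check, step by step:
  pool = (3, 2)
  run T1 (needs (3, 2), free (3, 2)); after release of (1, 1) the pool is (4, 3)
  run T4 (needs (4, 1), free (4, 3)); after release of (1, 0) the pool is (5, 3)
None of the blocked processes ever fits:
  T5 still needs (6, 4) but only (5, 3) is free — short on clamps and drills
  T7 still needs (1, 6) but only (5, 3) is free — short on drills
  T2 still needs (1, 4) but only (5, 3) is free — short on drills
  T3 still needs (3, 5) but only (5, 3) is free — short on drills


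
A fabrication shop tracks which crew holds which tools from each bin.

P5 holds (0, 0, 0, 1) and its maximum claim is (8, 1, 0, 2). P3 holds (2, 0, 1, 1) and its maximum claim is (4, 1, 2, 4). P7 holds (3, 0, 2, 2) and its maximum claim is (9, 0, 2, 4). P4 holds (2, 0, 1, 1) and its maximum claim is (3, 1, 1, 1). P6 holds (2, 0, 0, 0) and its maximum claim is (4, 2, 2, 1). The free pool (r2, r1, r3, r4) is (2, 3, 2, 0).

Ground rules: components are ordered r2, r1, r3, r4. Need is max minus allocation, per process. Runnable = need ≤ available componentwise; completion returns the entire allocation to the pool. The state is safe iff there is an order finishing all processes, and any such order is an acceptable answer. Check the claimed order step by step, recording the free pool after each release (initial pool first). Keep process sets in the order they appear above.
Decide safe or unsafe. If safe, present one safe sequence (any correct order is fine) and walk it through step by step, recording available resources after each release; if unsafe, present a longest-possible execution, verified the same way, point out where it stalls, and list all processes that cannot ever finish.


UNSAFE — no complete ordering exists.
Key observation: after P4, P6 the pool peaks at (6, 3, 3, 1), and each blocked process is short somewhere: P5 on r2; P3 on r4; P7 on r4.
A maximal execution: P4, P6 — then nothing else fits. Walking it through:
  pool = (2, 3, 2, 0)
  P4: need (1, 1, 0, 0) fits (2, 3, 2, 0); releases (2, 0, 1, 1), pool now (4, 3, 3, 1)
  P6: need (2, 2, 2, 1) fits (4, 3, 3, 1); releases (2, 0, 0, 0), pool now (6, 3, 3, 1)
  P5 still needs (8, 1, 0, 1) but only (6, 3, 3, 1) is free — short on r2
  P3 still needs (2, 1, 1, 3) but only (6, 3, 3, 1) is free — short on r4
  P7 still needs (6, 0, 0, 2) but only (6, 3, 3, 1) is free — short on r4
Processes that can never finish: P5, P3 and P7.


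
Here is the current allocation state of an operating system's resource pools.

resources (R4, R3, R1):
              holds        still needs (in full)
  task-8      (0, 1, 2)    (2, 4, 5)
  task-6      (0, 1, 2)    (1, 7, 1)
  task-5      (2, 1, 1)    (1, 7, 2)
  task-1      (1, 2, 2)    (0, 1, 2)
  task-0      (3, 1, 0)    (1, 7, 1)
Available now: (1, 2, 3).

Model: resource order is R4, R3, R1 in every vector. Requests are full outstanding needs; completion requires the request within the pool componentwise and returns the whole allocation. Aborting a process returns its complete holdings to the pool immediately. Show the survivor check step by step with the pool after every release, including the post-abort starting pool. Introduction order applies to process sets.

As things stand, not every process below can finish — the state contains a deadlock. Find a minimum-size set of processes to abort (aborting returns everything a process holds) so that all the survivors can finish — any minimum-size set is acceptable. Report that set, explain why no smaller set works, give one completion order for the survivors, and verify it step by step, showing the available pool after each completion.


Minimum abort set: task-6 and task-0.
Key observation: task-5 could never have finished before the abort; with (3, 2, 2) returned by task-6 and task-0, it fits at step 3.
Minimality, checking each single-abort alternative: task-8 alone leaves task-6 blocked (short on R3); task-6 alone leaves task-5 blocked (short on R3); task-5 alone leaves task-6 blocked (short on R3); task-1 alone leaves task-6 blocked (short on R3); task-0 alone leaves task-6 blocked (short on R3).
Survivors finish in the order: task-1, task-8, task-5. Check, step by step (pool after the aborts first):
  pool = (4, 4, 5)
  task-1: need (0, 1, 2) fits (4, 4, 5); releases (1, 2, 2), pool now (5, 6, 7)
  task-8: need (2, 4, 5) fits (5, 6, 7); releases (0, 1, 2), pool now (5, 7, 9)
  task-5: need (1, 7, 2) fits (5, 7, 9); releases (2, 1, 1), pool now (7, 8, 10)


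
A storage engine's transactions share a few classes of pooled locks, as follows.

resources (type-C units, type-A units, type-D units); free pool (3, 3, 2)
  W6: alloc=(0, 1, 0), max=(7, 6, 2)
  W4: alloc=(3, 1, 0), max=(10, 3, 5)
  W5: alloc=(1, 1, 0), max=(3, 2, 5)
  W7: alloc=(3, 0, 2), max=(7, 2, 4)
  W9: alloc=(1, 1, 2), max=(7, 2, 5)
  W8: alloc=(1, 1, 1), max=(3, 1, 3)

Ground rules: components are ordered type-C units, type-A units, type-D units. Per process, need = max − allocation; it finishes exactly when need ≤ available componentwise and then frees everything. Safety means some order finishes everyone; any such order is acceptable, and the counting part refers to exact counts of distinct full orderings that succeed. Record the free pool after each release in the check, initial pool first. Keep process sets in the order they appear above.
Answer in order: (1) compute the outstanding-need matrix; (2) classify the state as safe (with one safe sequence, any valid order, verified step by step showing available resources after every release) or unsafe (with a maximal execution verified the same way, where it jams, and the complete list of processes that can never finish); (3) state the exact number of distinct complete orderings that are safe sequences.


(1) Outstanding need per process (order type-C units, type-A units, type-D units):
  W6: (7, 5, 2)
  W4: (7, 2, 5)
  W5: (2, 1, 5)
  W7: (4, 2, 2)
  W9: (6, 1, 3)
  W8: (2, 0, 2)
(2) The state is SAFE; one workable sequence: W8, W7, W5, W4, W9, W6.
Key observation: at W8 the run first touches a limit — (2, 0, 2) against (3, 3, 2), exact on a resource it actually requests.
Walking it through:
  pool = (3, 3, 2)
  run W8 (needs (2, 0, 2), free (3, 3, 2)); after release of (1, 1, 1) the pool is (4, 4, 3)
  run W7 (needs (4, 2, 2), free (4, 4, 3)); after release of (3, 0, 2) the pool is (7, 4, 5)
  run W5 (needs (2, 1, 5), free (7, 4, 5)); after release of (1, 1, 0) the pool is (8, 5, 5)
  run W4 (needs (7, 2, 5), free (8, 5, 5)); after release of (3, 1, 0) the pool is (11, 6, 5)
  run W9 (needs (6, 1, 3), free (11, 6, 5)); after release of (1, 1, 2) the pool is (12, 7, 7)
  run W6 (needs (7, 5, 2), free (12, 7, 7)); after release of (0, 1, 0) the pool is (12, 8, 7)
(3) Exactly 18 of the possible complete orderings are safe sequences.


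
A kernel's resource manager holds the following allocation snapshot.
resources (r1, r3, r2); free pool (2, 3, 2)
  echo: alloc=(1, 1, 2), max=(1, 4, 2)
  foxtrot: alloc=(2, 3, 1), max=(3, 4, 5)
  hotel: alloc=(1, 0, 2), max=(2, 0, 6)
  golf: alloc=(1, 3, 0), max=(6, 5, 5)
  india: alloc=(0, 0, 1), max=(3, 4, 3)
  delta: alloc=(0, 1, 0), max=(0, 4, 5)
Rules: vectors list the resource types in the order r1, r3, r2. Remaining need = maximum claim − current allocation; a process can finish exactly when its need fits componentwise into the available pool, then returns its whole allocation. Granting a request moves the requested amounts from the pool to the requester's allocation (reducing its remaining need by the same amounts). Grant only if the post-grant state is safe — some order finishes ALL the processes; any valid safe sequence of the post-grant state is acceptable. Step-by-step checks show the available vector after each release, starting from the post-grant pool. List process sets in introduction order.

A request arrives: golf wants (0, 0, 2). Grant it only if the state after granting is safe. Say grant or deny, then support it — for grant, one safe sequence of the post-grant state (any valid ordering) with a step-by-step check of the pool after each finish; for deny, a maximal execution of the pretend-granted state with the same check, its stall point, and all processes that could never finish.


DENY — the pretend-granted state is unsafe.
Key observation: after echo, india the pool peaks at (3, 4, 3), and each blocked process is short somewhere: foxtrot on r2; hotel on r2; golf on r1; delta on r2.
After a pretend grant, a maximal execution: echo, india — then nothing else fits. Check, step by step:
  pool = (2, 3, 0)
  echo: need (0, 3, 0) fits (2, 3, 0); releases (1, 1, 2), pool now (3, 4, 2)
  india: need (3, 4, 2) fits (3, 4, 2); releases (0, 0, 1), pool now (3, 4, 3)
  foxtrot still needs (1, 1, 4) but only (3, 4, 3) is free — short on r2
  hotel still needs (1, 0, 4) but only (3, 4, 3) is free — short on r2
  golf still needs (5, 2, 3) but only (3, 4, 3) is free — short on r1
  delta still needs (0, 3, 5) but only (3, 4, 3) is free — short on r2
Processes that could never finish after the grant: foxtrot, hotel, golf and delta.


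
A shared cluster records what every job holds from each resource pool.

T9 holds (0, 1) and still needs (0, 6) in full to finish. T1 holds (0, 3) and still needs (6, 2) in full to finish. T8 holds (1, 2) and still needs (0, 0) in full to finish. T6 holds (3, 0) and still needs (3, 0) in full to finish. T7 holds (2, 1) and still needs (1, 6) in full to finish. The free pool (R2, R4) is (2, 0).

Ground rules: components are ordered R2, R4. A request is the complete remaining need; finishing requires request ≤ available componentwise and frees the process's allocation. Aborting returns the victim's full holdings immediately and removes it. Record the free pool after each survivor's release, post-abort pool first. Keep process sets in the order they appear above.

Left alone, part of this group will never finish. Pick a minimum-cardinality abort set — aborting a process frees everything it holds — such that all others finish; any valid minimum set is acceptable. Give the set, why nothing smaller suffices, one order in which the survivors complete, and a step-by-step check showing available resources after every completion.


Abort T7.
Key observation: the returned (2, 1) from T7 is what brings T9 — unrunnable before, under any order — into play at step 4.
No smaller set exists: with zero aborts the deadlock remains.
Survivors finish in the order: T8, T6, T1, T9. Step-by-step check (pool after the aborts first):
  pool = (4, 1)
  T8 needs (0, 0) <= (4, 1) -> finishes; pool += (1, 2) = (5, 3)
  T6 needs (3, 0) <= (5, 3) -> finishes; pool += (3, 0) = (8, 3)
  T1 needs (6, 2) <= (8, 3) -> finishes; pool += (0, 3) = (8, 6)
  T9 needs (0, 6) <= (8, 6) -> finishes; pool += (0, 1) = (8, 7)


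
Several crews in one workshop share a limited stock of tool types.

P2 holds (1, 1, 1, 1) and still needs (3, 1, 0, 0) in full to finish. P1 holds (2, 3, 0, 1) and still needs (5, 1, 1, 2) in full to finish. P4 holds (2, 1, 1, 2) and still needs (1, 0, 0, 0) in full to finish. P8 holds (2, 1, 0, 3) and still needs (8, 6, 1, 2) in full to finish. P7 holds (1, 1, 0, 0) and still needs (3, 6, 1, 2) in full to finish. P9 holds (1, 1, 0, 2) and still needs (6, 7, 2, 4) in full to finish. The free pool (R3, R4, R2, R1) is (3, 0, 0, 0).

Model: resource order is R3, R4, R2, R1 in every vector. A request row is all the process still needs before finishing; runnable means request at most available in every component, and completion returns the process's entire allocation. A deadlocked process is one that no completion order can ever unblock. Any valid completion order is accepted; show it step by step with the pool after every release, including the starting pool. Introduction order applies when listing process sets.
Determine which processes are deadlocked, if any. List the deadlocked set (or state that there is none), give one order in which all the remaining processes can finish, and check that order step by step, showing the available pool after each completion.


Deadlocked set: P8, P7 and P9.
Key observation: no order helps: past P4, P1, P2, the free pool tops out at (8, 5, 2, 4), below what each blocked process needs in R4.
The rest can finish in the order P4, P1, P2. Step-by-step check:
  pool = (3, 0, 0, 0)
  P4: need (1, 0, 0, 0) fits (3, 0, 0, 0); releases (2, 1, 1, 2), pool now (5, 1, 1, 2)
  P1: need (5, 1, 1, 2) fits (5, 1, 1, 2); releases (2, 3, 0, 1), pool now (7, 4, 1, 3)
  P2: need (3, 1, 0, 0) fits (7, 4, 1, 3); releases (1, 1, 1, 1), pool now (8, 5, 2, 4)
The blocked processes can never fit:
  blocked: P8 wants (8, 6, 1, 2), pool (8, 5, 2, 4) — not enough R4
  blocked: P7 wants (3, 6, 1, 2), pool (8, 5, 2, 4) — not enough R4
  blocked: P9 wants (6, 7, 2, 4), pool (8, 5, 2, 4) — not enough R4


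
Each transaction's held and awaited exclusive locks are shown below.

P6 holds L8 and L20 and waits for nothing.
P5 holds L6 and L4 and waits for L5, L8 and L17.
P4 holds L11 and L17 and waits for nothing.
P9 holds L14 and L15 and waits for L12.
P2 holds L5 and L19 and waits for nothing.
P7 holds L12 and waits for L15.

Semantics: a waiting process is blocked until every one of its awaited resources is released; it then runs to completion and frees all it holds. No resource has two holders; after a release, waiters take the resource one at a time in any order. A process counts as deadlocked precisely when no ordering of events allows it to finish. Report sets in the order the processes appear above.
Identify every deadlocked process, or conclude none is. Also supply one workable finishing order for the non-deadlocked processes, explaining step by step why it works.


Deadlocked: P9 and P7.
Key observation: the wait chain closes on itself along P9 -> P7 -> P9; no other process is dragged down with it.
One completion order for the rest: P2, P4, P6, P5.
Step-by-step check:
  P2: no waits; runs immediately, freeing L5 and L19
  P4: no waits; runs immediately, freeing L11 and L17
  P6: no waits; runs immediately, freeing L8 and L20
  P5 waits on L5, L8 and L17 — all released -> runs and releases L6 and L4


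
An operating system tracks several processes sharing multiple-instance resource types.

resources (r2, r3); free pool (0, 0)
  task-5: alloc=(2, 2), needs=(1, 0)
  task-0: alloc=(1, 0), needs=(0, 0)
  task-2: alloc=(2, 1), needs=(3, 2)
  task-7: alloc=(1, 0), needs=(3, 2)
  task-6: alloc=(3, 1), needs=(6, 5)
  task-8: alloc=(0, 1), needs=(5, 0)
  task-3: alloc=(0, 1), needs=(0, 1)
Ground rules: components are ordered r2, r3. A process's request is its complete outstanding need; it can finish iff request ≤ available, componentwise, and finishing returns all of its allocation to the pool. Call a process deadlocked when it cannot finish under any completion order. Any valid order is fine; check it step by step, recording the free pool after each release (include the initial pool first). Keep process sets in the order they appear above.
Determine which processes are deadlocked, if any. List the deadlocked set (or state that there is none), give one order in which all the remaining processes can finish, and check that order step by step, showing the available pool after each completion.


Nothing here is deadlocked.
Key observation: the pool covers task-0 at once, and every later process fits after earlier releases.
One completion order for the rest: task-0, task-5, task-2, task-7, task-3, task-8, task-6. Verifying each step:
  pool = (0, 0)
  task-0: need (0, 0) fits (0, 0); releases (1, 0), pool now (1, 0)
  task-5: need (1, 0) fits (1, 0); releases (2, 2), pool now (3, 2)
  task-2: need (3, 2) fits (3, 2); releases (2, 1), pool now (5, 3)
  task-7: need (3, 2) fits (5, 3); releases (1, 0), pool now (6, 3)
  task-3: need (0, 1) fits (6, 3); releases (0, 1), pool now (6, 4)
  task-8: need (5, 0) fits (6, 4); releases (0, 1), pool now (6, 5)
  task-6: need (6, 5) fits (6, 5); releases (3, 1), pool now (9, 6)


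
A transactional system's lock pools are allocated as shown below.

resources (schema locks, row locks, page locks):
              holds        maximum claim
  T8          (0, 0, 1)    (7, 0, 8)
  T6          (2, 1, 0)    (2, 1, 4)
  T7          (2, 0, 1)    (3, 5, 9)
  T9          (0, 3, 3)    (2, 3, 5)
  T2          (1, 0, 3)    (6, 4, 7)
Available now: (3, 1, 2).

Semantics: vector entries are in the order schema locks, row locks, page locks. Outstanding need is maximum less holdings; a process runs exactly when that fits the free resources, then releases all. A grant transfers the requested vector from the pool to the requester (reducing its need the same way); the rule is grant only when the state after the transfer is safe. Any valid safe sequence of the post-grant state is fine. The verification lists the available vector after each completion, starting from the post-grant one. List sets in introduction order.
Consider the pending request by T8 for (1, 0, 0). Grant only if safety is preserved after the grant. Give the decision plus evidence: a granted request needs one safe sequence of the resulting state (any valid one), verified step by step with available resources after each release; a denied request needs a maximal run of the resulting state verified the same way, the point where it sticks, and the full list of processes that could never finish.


DENY — the pretend-granted state is unsafe.
Key observation: after T9, T6 the pool peaks at (4, 5, 5), and each blocked process is short somewhere: T8 on schema locks, page locks; T7 on page locks; T2 on schema locks.
On the post-grant state, T9, T6 is a maximal run — nothing extends it. Step-by-step check:
  pool = (2, 1, 2)
  T9 needs (2, 0, 2) <= (2, 1, 2) -> finishes; pool += (0, 3, 3) = (2, 4, 5)
  T6 needs (0, 0, 4) <= (2, 4, 5) -> finishes; pool += (2, 1, 0) = (4, 5, 5)
  T8 cannot run: need (6, 0, 7) vs free (4, 5, 5) (insufficient schema locks and page locks)
  T7 cannot run: need (1, 5, 8) vs free (4, 5, 5) (insufficient page locks)
  T2 cannot run: need (5, 4, 4) vs free (4, 5, 5) (insufficient schema locks)
Processes that could never finish after the grant: T8, T7 and T2.


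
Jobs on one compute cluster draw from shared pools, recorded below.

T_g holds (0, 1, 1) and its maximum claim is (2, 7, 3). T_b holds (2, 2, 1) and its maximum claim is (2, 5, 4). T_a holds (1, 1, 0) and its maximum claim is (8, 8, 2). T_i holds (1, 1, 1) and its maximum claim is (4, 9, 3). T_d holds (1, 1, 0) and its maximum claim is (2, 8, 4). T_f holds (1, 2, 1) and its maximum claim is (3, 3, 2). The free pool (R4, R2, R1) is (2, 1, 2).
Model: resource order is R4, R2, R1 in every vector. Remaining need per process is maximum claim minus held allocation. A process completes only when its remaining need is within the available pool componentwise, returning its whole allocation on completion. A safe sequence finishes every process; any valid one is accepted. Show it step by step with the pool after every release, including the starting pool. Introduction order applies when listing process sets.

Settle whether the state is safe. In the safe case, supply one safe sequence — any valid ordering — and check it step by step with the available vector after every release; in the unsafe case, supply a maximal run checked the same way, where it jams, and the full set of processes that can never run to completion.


The state is UNSAFE.
Key observation: even finishing T_f, T_b leaves just (5, 5, 4) free — too little R2 for any of the remaining processes.
The run T_f, T_b cannot be extended any further. Walking it through:
  pool = (2, 1, 2)
  T_f: need (2, 1, 1) fits (2, 1, 2); releases (1, 2, 1), pool now (3, 3, 3)
  T_b: need (0, 3, 3) fits (3, 3, 3); releases (2, 2, 1), pool now (5, 5, 4)
  T_g cannot run: need (2, 6, 2) vs free (5, 5, 4) (insufficient R2)
  T_a cannot run: need (7, 7, 2) vs free (5, 5, 4) (insufficient R4 and R2)
  T_i cannot run: need (3, 8, 2) vs free (5, 5, 4) (insufficient R2)
  T_d cannot run: need (1, 7, 4) vs free (5, 5, 4) (insufficient R2)
Never able to finish: T_g, T_a, T_i and T_d.


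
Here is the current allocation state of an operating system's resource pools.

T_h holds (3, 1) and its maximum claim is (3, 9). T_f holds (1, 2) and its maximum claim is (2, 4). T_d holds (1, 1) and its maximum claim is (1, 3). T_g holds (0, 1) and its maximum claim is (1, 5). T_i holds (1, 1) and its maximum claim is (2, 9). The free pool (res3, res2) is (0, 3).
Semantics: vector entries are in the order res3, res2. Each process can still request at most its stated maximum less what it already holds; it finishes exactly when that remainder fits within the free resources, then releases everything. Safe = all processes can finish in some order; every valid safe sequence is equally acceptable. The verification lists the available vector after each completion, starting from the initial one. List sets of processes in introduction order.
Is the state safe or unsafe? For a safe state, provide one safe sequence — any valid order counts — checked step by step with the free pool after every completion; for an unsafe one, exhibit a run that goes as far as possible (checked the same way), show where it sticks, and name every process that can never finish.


UNSAFE — no complete ordering exists.
Key observation: the wall is res2: completing T_d, T_g, T_f brings the pool only to (2, 7), and all the rest need more.
A maximal execution: T_d, T_g, T_f — then nothing else fits. Step-by-step check:
  pool = (0, 3)
  run T_d (needs (0, 2), free (0, 3)); after release of (1, 1) the pool is (1, 4)
  run T_g (needs (1, 4), free (1, 4)); after release of (0, 1) the pool is (1, 5)
  run T_f (needs (1, 2), free (1, 5)); after release of (1, 2) the pool is (2, 7)
  T_h still needs (0, 8) but only (2, 7) is free — short on res2
  T_i still needs (1, 8) but only (2, 7) is free — short on res2
Processes that can never finish: T_h and T_i.


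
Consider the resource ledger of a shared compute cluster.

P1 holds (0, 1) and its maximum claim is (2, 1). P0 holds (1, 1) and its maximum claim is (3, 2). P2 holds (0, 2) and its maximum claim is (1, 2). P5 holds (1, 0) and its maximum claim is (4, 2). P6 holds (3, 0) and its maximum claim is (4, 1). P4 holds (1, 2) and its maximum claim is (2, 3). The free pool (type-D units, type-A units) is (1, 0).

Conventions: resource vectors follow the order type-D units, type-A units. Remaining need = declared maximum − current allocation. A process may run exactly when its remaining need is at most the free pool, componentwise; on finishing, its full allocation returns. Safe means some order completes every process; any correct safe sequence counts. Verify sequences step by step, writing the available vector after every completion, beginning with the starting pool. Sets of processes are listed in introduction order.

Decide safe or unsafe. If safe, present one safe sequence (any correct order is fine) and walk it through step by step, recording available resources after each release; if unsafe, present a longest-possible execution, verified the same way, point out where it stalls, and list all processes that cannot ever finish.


SAFE, for example via the order P2, P4, P0, P1, P5, P6.
Key observation: reading the order forward, P2 is the first process whose need (1, 0) meets the free pool (1, 0) exactly on a resource it requests.
Check, step by step:
  pool = (1, 0)
  run P2 (needs (1, 0), free (1, 0)); after release of (0, 2) the pool is (1, 2)
  run P4 (needs (1, 1), free (1, 2)); after release of (1, 2) the pool is (2, 4)
  run P0 (needs (2, 1), free (2, 4)); after release of (1, 1) the pool is (3, 5)
  run P1 (needs (2, 0), free (3, 5)); after release of (0, 1) the pool is (3, 6)
  run P5 (needs (3, 2), free (3, 6)); after release of (1, 0) the pool is (4, 6)
  run P6 (needs (1, 1), free (4, 6)); after release of (3, 0) the pool is (7, 6)


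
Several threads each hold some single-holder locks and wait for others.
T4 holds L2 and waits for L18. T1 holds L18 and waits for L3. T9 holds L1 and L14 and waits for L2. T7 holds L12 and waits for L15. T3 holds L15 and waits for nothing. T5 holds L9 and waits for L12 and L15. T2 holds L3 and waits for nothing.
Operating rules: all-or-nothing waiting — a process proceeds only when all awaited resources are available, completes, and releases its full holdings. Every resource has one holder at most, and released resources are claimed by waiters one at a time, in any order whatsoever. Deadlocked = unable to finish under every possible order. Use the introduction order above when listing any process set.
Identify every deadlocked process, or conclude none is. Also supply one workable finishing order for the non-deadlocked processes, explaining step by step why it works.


Nothing here is deadlocked.
Key observation: all waits point, directly or indirectly, at processes that can finish, so nothing is permanently blocked.
A valid finishing order for the others: T2, T1, T3, T7, T4, T9, T5.
Step-by-step check:
  T2 waits on nothing -> runs at once and releases L3
  run T1 (all its waits — L3 — are resolved); releases L18
  T3 waits on nothing -> runs at once and releases L15
  run T7 (all its waits — L15 — are resolved); releases L12
  run T4 (all its waits — L18 — are resolved); releases L2
  run T9 (all its waits — L2 — are resolved); releases L1 and L14
  run T5 (all its waits — L12 and L15 — are resolved); releases L9


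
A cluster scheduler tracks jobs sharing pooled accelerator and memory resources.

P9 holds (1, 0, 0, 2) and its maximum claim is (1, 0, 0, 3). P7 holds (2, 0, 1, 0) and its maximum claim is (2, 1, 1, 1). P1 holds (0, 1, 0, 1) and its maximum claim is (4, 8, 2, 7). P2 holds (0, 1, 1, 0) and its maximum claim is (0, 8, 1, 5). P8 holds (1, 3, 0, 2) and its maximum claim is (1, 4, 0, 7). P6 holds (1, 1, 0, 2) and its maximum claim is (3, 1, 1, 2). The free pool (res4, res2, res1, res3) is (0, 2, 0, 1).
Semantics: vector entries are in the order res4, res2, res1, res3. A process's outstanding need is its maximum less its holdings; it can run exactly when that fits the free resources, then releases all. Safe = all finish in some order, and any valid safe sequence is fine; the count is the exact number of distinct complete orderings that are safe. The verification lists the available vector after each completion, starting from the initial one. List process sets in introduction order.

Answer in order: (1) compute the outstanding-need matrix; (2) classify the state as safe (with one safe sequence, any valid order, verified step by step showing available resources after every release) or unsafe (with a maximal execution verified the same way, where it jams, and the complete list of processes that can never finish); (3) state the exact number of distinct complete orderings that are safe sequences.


(1) Remaining need (order res4, res2, res1, res3):
  P9: (0, 0, 0, 1)
  P7: (0, 1, 0, 1)
  P1: (4, 7, 2, 6)
  P2: (0, 7, 0, 5)
  P8: (0, 1, 0, 5)
  P6: (2, 0, 1, 0)
(2) The state is UNSAFE.
Key observation: once P9, P7, P6, P8 finish, the pool peaks at (5, 6, 1, 7) — and every remaining process still needs more res2 than that.
Going as far as possible: P9, P7, P6, P8; after that, nothing fits. Step-by-step check:
  pool = (0, 2, 0, 1)
  P9: need (0, 0, 0, 1) fits (0, 2, 0, 1); releases (1, 0, 0, 2), pool now (1, 2, 0, 3)
  P7: need (0, 1, 0, 1) fits (1, 2, 0, 3); releases (2, 0, 1, 0), pool now (3, 2, 1, 3)
  P6: need (2, 0, 1, 0) fits (3, 2, 1, 3); releases (1, 1, 0, 2), pool now (4, 3, 1, 5)
  P8: need (0, 1, 0, 5) fits (4, 3, 1, 5); releases (1, 3, 0, 2), pool now (5, 6, 1, 7)
  blocked: P1 wants (4, 7, 2, 6), pool (5, 6, 1, 7) — not enough res2 and res1
  blocked: P2 wants (0, 7, 0, 5), pool (5, 6, 1, 7) — not enough res2
Permanently blocked: P1 and P2.
(3) Exactly 0 of the possible complete orderings are safe sequences.


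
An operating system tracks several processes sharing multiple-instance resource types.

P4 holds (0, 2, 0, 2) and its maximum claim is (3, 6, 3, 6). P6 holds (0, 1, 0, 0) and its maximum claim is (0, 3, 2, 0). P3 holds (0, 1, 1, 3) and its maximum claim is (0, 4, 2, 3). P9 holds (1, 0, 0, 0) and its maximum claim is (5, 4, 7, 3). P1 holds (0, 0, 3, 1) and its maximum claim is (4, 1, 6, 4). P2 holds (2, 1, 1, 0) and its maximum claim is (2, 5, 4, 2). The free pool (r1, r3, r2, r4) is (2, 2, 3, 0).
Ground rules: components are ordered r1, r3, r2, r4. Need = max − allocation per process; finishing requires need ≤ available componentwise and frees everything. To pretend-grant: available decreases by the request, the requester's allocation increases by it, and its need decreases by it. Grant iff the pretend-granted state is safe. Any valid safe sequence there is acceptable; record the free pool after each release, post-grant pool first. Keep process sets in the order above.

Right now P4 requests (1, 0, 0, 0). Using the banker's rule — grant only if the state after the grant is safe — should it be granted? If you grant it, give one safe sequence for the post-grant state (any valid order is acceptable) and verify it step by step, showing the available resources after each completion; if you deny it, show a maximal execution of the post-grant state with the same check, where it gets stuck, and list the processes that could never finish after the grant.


DENY. Granting would leave the state unsafe.
Key observation: after P6, P3, P2 the pool peaks at (3, 5, 5, 3), and each blocked process is short somewhere: P4 on r4; P9 on r1, r2; P1 on r1.
On the post-grant state, P6, P3, P2 is a maximal run — nothing extends it. Verifying each step:
  pool = (1, 2, 3, 0)
  P6: need (0, 2, 2, 0) fits (1, 2, 3, 0); releases (0, 1, 0, 0), pool now (1, 3, 3, 0)
  P3: need (0, 3, 1, 0) fits (1, 3, 3, 0); releases (0, 1, 1, 3), pool now (1, 4, 4, 3)
  P2: need (0, 4, 3, 2) fits (1, 4, 4, 3); releases (2, 1, 1, 0), pool now (3, 5, 5, 3)
  blocked: P4 wants (2, 4, 3, 4), pool (3, 5, 5, 3) — not enough r4
  blocked: P9 wants (4, 4, 7, 3), pool (3, 5, 5, 3) — not enough r1 and r2
  blocked: P1 wants (4, 1, 3, 3), pool (3, 5, 5, 3) — not enough r1
Had the request been granted, P4, P9 and P1 could never finish.
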